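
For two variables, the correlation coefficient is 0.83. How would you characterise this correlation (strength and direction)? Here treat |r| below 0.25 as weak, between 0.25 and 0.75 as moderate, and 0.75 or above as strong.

strong positive

r = 0.83 > 0 so the relationship is positive.
|r| = 0.83, which falls in the strong range.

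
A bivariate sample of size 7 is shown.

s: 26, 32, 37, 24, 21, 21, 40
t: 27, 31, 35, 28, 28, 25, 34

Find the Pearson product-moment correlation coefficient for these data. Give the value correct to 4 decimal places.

n = 7, Σs = 201, Σt = 208, Σs² = 6127, Σt² = 6264, Σst = 6134
nΣst − ΣsΣt = 42938 − 41808 = 1130
nΣs² − (Σs)² = 42889 − 40401 = 2488; nΣt² − (Σt)² = 43848 − 43264 = 584
r = 1130 / √(2488 × 584) = 1130 / 1205.4012 ≈ 0.9374

0.9374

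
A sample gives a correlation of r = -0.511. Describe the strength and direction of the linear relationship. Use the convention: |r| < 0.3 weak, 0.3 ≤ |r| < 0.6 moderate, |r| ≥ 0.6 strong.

moderate negative

r = -0.511 < 0 so the relationship is negative.
|r| = 0.511, which falls in the moderate range.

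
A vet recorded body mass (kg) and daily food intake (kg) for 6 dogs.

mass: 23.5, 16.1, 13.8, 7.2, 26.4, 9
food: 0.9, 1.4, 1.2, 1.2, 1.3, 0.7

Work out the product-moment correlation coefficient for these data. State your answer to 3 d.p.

n = 6, Σx = 96, Σy = 6.7, Σx² = 1831.7, Σy² = 7.83, Σxy = 109.51
nΣxy − ΣxΣy = 657.06 − 643.2 = 13.86
nΣx² − (Σx)² = 10990.2 − 9216 = 1774.2; nΣy² − (Σy)² = 46.98 − 44.89 = 2.09
r = 13.86 / √(1774.2 × 2.09) = 13.86 / 60.8940 ≈ 0.228

0.228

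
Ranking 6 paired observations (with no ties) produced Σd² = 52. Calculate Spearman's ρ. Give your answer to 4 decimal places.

ρ = 1 − 6Σd² / [n(n²−1)] = 1 − 6×52 / (6×35)
  = 1 − 312/210 = 1 − 1.48571 ≈ -0.4857

-0.4857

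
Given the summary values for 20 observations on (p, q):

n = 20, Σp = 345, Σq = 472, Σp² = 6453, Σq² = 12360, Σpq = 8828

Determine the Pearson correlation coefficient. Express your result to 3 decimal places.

r = (nΣpq − ΣpΣq) / √[(nΣp² − (Σp)²)(nΣq² − (Σq)²)]
Numerator: 20×8828 − 345×472 = 13720
Denominator: √[(129060 − 119025)(247200 − 222784)] = √[10035 × 24416] = 15652.9409
r = 13720 / 15652.9409 ≈ 0.877

0.877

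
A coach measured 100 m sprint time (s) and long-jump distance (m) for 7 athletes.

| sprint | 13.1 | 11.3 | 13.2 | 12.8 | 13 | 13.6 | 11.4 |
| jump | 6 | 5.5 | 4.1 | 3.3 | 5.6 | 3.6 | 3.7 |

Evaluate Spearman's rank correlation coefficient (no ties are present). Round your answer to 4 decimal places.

Rank sprint: 5, 1, 6, 3, 4, 7, 2
Rank jump: 7, 5, 4, 1, 6, 2, 3
d = rank(sprint) − rank(jump): -2, -4, 2, 2, -2, 5, -1; Σd² = 58
ρ = 1 − 6Σd² / [n(n²−1)] = 1 − 6×58 / (7×48) = 1 − 348/336 ≈ -0.0357

-0.0357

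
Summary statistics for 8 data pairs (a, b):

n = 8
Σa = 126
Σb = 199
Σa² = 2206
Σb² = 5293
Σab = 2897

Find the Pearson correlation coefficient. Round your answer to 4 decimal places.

r = (nΣab − ΣaΣb) / √[(nΣa² − (Σa)²)(nΣb² − (Σb)²)]
Numerator: 8×2897 − 126×199 = -1898
Denominator: √[(17648 − 15876)(42344 − 39601)] = √[1772 × 2743] = 2204.6759
r = -1898 / 2204.6759 ≈ -0.8609

-0.8609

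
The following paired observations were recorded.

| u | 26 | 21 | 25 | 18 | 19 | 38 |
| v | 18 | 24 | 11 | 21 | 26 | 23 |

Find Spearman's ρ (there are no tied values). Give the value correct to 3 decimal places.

-0.314

Rank u: 5, 3, 4, 1, 2, 6
Rank v: 2, 5, 1, 3, 6, 4
d = rank(u) − rank(v): 3, -2, 3, -2, -4, 2; Σd² = 46
ρ = 1 − 6Σd² / [n(n²−1)] = 1 − 6×46 / (6×35) = 1 − 276/210 ≈ -0.314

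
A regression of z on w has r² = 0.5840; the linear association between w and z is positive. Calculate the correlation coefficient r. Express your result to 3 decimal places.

|r| = √0.5840 = 0.764
The association is positive, so r = 0.764.

0.764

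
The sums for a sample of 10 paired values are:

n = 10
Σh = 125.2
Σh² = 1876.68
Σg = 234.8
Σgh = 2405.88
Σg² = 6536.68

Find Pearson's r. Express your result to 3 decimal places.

-0.949

r = (nΣgh − ΣgΣh) / √[(nΣg² − (Σg)²)(nΣh² − (Σh)²)]
Numerator: 10×2405.88 − 234.8×125.2 = -5338.16
Denominator: √[(65366.8 − 55131.04)(18766.8 − 15675.04)] = √[10235.76 × 3091.76] = 5625.5234
r = -5338.16 / 5625.5234 ≈ -0.949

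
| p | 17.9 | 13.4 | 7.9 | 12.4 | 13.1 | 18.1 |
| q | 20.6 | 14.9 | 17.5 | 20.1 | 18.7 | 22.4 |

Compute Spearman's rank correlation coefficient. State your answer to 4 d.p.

Rank p: 5, 4, 1, 2, 3, 6
Rank q: 5, 1, 2, 4, 3, 6
d = rank(p) − rank(q): 0, 3, -1, -2, 0, 0; Σd² = 14
ρ = 1 − 6Σd² / [n(n²−1)] = 1 − 6×14 / (6×35) = 1 − 84/210 ≈ 0.6000

0.6000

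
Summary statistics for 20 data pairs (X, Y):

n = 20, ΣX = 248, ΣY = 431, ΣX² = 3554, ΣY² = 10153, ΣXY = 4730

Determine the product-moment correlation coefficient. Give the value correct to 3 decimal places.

-0.955

r = (nΣXY − ΣXΣY) / √[(nΣX² − (ΣX)²)(nΣY² − (ΣY)²)]
Numerator: 20×4730 − 248×431 = -12288
Denominator: √[(71080 − 61504)(203060 − 185761)] = √[9576 × 17299] = 12870.7119
r = -12288 / 12870.7119 ≈ -0.955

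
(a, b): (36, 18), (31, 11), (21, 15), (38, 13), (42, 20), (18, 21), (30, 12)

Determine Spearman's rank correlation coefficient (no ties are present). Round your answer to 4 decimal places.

-0.0714

Rank a: 5, 4, 2, 6, 7, 1, 3
Rank b: 5, 1, 4, 3, 6, 7, 2
d = rank(a) − rank(b): 0, 3, -2, 3, 1, -6, 1; Σd² = 60
ρ = 1 − 6Σd² / [n(n²−1)] = 1 − 6×60 / (7×48) = 1 − 360/336 ≈ -0.0714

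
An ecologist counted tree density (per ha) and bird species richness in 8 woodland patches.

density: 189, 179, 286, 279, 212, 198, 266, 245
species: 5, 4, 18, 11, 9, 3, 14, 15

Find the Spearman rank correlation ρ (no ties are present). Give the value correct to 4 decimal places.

0.8333

Rank density: 2, 1, 8, 7, 4, 3, 6, 5
Rank species: 3, 2, 8, 5, 4, 1, 6, 7
d = rank(density) − rank(species): -1, -1, 0, 2, 0, 2, 0, -2; Σd² = 14
ρ = 1 − 6Σd² / [n(n²−1)] = 1 − 6×14 / (8×63) = 1 − 84/504 ≈ 0.8333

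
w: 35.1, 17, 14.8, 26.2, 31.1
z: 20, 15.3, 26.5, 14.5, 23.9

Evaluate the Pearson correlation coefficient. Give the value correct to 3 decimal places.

-0.062

n = 5, Σw = 124.2, Σz = 100.2, Σw² = 3393.7, Σz² = 2117.8, Σwz = 2477.49
nΣwz − ΣwΣz = 12387.45 − 12444.84 = -57.39
nΣw² − (Σw)² = 16968.5 − 15425.64 = 1542.86; nΣz² − (Σz)² = 10589 − 10040.04 = 548.96
r = -57.39 / √(1542.86 × 548.96) = -57.39 / 920.3089 ≈ -0.062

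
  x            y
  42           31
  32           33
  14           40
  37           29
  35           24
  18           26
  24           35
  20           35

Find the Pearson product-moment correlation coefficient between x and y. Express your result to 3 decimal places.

-0.490

n = 8, Σx = 222, Σy = 253, Σx² = 6878, Σy² = 8193, Σxy = 6839
nΣxy − ΣxΣy = 54712 − 56166 = -1454
nΣx² − (Σx)² = 55024 − 49284 = 5740; nΣy² − (Σy)² = 65544 − 64009 = 1535
r = -1454 / √(5740 × 1535) = -1454 / 2968.3160 ≈ -0.490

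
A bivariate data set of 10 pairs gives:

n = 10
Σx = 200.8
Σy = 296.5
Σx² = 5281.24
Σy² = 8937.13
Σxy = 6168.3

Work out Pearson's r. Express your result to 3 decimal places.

r = (nΣxy − ΣxΣy) / √[(nΣx² − (Σx)²)(nΣy² − (Σy)²)]
Numerator: 10×6168.3 − 200.8×296.5 = 2145.8
Denominator: √[(52812.4 − 40320.64)(89371.3 − 87912.25)] = √[12491.76 × 1459.05] = 4269.2040
r = 2145.8 / 4269.2040 ≈ 0.503

0.503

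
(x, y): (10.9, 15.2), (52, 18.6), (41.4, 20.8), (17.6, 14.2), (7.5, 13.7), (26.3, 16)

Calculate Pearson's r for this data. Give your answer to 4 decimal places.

0.8707

n = 6, Σx = 155.7, Σy = 98.5, Σx² = 5594.47, Σy² = 1654.97, Σxy = 2767.47
nΣxy − ΣxΣy = 16604.82 − 15336.45 = 1268.37
nΣx² − (Σx)² = 33566.82 − 24242.49 = 9324.33; nΣy² − (Σy)² = 9929.82 − 9702.25 = 227.57
r = 1268.37 / √(9324.33 × 227.57) = 1268.37 / 1456.6873 ≈ 0.8707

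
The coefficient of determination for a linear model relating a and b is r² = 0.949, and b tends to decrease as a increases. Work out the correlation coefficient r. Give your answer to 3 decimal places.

|r| = √0.949 = 0.974
The association is negative, so r = −0.974.

-0.974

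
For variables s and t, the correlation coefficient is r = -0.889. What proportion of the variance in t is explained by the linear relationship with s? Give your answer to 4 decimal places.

r² = (-0.889)² = 0.7903

0.7903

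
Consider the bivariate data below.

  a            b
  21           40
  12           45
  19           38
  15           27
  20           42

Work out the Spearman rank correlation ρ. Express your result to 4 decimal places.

Rank a: 5, 1, 3, 2, 4
Rank b: 3, 5, 2, 1, 4
d = rank(a) − rank(b): 2, -4, 1, 1, 0; Σd² = 22
ρ = 1 − 6Σd² / [n(n²−1)] = 1 − 6×22 / (5×24) = 1 − 132/120 ≈ -0.1000

-0.1000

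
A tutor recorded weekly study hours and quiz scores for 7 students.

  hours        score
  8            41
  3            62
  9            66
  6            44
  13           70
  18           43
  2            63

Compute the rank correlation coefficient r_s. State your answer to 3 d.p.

Rank hours: 4, 2, 5, 3, 6, 7, 1
Rank score: 1, 4, 6, 3, 7, 2, 5
d = rank(hours) − rank(score): 3, -2, -1, 0, -1, 5, -4; Σd² = 56
ρ = 1 − 6Σd² / [n(n²−1)] = 1 − 6×56 / (7×48) = 1 − 336/336 ≈ 0.000

0.000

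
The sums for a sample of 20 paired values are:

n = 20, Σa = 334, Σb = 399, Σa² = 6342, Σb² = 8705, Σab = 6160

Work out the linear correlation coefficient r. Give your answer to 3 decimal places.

-0.667

r = (nΣab − ΣaΣb) / √[(nΣa² − (Σa)²)(nΣb² − (Σb)²)]
Numerator: 20×6160 − 334×399 = -10066
Denominator: √[(126840 − 111556)(174100 − 159201)] = √[15284 × 14899] = 15090.2722
r = -10066 / 15090.2722 ≈ -0.667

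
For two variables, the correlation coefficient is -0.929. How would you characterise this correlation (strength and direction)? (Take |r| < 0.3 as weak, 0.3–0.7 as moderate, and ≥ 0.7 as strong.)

strong negative

r = -0.929 < 0 so the relationship is negative.
|r| = 0.929, which falls in the strong range.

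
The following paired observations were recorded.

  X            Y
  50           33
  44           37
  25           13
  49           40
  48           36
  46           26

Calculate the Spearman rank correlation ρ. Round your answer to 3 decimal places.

0.429

Rank X: 6, 2, 1, 5, 4, 3
Rank Y: 3, 5, 1, 6, 4, 2
d = rank(X) − rank(Y): 3, -3, 0, -1, 0, 1; Σd² = 20
ρ = 1 − 6Σd² / [n(n²−1)] = 1 − 6×20 / (6×35) = 1 − 120/210 ≈ 0.429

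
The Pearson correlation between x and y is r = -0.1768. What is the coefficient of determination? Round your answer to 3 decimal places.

r² = (-0.1768)² = 0.031

0.031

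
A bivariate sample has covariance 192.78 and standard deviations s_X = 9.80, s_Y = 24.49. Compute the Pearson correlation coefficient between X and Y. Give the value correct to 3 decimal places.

0.803

r = Cov(X,Y) / (s_X · s_Y) = 192.78 / (9.80 × 24.49)
  = 192.78 / 240.0020 ≈ 0.803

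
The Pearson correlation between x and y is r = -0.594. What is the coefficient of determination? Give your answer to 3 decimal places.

r² = (-0.594)² = 0.353

0.353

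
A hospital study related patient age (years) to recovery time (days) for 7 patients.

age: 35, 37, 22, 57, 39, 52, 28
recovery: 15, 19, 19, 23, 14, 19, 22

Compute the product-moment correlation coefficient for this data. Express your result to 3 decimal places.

n = 7, Σx = 270, Σy = 131, Σx² = 11336, Σy² = 2517, Σxy = 5107
nΣxy − ΣxΣy = 35749 − 35370 = 379
nΣx² − (Σx)² = 79352 − 72900 = 6452; nΣy² − (Σy)² = 17619 − 17161 = 458
r = 379 / √(6452 × 458) = 379 / 1719.0160 ≈ 0.220

0.220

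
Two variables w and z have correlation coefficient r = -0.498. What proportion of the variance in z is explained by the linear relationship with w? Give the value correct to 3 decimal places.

0.248

r² = (-0.498)² = 0.248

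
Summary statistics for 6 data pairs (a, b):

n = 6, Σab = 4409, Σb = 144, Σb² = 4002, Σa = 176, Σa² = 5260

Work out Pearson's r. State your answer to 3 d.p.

r = (nΣab − ΣaΣb) / √[(nΣa² − (Σa)²)(nΣb² − (Σb)²)]
Numerator: 6×4409 − 176×144 = 1110
Denominator: √[(31560 − 30976)(24012 − 20736)] = √[584 × 3276] = 1383.1789
r = 1110 / 1383.1789 ≈ 0.802

0.802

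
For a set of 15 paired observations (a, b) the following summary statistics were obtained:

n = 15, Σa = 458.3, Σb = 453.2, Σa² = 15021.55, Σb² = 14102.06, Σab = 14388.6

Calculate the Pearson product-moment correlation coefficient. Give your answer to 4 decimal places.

r = (nΣab − ΣaΣb) / √[(nΣa² − (Σa)²)(nΣb² − (Σb)²)]
Numerator: 15×14388.6 − 458.3×453.2 = 8127.44
Denominator: √[(225323.25 − 210038.89)(211530.9 − 205390.24)] = √[15284.36 × 6140.66] = 9687.9336
r = 8127.44 / 9687.9336 ≈ 0.8389

0.8389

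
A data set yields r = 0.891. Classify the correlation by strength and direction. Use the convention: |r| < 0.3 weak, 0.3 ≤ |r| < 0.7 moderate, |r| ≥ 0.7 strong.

strong positive

r = 0.891 > 0 so the relationship is positive.
|r| = 0.891, which falls in the strong range.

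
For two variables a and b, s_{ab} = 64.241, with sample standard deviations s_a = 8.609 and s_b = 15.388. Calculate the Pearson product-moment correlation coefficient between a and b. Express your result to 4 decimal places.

r = Cov(a,b) / (s_a · s_b) = 64.241 / (8.609 × 15.388)
  = 64.241 / 132.4753 ≈ 0.4849

0.4849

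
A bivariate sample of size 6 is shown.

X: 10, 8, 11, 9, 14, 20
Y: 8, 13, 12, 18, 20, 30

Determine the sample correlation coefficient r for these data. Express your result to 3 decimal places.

n = 6, ΣX = 72, ΣY = 101, ΣX² = 962, ΣY² = 2001, ΣXY = 1358
nΣXY − ΣXΣY = 8148 − 7272 = 876
nΣX² − (ΣX)² = 5772 − 5184 = 588; nΣY² − (ΣY)² = 12006 − 10201 = 1805
r = 876 / √(588 × 1805) = 876 / 1030.2136 ≈ 0.850

0.850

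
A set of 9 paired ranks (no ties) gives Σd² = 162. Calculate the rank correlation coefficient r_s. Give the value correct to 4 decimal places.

-0.3500

ρ = 1 − 6Σd² / [n(n²−1)] = 1 − 6×162 / (9×80)
  = 1 − 972/720 = 1 − 1.35000 ≈ -0.3500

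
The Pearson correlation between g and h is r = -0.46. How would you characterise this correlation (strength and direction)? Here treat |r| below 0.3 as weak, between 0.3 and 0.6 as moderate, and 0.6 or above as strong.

r = -0.46 < 0 so the relationship is negative.
|r| = 0.46, which falls in the moderate range.

moderate negative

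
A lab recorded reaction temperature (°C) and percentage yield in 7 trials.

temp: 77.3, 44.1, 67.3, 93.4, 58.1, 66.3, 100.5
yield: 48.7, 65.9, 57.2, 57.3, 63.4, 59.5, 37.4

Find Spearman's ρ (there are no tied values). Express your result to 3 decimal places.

-0.893

Rank temp: 5, 1, 4, 6, 2, 3, 7
Rank yield: 2, 7, 3, 4, 6, 5, 1
d = rank(temp) − rank(yield): 3, -6, 1, 2, -4, -2, 6; Σd² = 106
ρ = 1 − 6Σd² / [n(n²−1)] = 1 − 6×106 / (7×48) = 1 − 636/336 ≈ -0.893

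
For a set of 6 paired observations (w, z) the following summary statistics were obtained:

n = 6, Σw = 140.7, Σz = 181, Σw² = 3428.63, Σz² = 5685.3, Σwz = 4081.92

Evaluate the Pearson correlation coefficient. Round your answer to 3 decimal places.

r = (nΣwz − ΣwΣz) / √[(nΣw² − (Σw)²)(nΣz² − (Σz)²)]
Numerator: 6×4081.92 − 140.7×181 = -975.18
Denominator: √[(20571.78 − 19796.49)(34111.8 − 32761)] = √[775.29 × 1350.8] = 1023.3581
r = -975.18 / 1023.3581 ≈ -0.953

-0.953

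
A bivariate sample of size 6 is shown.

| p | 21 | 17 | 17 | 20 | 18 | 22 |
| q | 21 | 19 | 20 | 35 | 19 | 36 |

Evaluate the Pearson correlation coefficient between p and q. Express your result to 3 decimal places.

n = 6, Σp = 115, Σq = 150, Σp² = 2227, Σq² = 4084, Σpq = 2938
nΣpq − ΣpΣq = 17628 − 17250 = 378
nΣp² − (Σp)² = 13362 − 13225 = 137; nΣq² − (Σq)² = 24504 − 22500 = 2004
r = 378 / √(137 × 2004) = 378 / 523.9733 ≈ 0.721

0.721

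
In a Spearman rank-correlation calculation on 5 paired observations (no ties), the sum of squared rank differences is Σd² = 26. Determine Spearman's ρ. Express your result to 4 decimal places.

ρ = 1 − 6Σd² / [n(n²−1)] = 1 − 6×26 / (5×24)
  = 1 − 156/120 = 1 − 1.30000 ≈ -0.3000

-0.3000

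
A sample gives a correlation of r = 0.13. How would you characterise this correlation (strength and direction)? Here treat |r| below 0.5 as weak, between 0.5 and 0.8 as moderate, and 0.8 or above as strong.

r = 0.13 > 0 so the relationship is positive.
|r| = 0.13, which falls in the weak range.

weak positive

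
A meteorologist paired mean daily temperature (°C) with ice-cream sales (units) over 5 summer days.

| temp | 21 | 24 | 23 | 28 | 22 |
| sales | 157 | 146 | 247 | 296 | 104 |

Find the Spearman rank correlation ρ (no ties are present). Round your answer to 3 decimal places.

0.500

Rank temp: 1, 4, 3, 5, 2
Rank sales: 3, 2, 4, 5, 1
d = rank(temp) − rank(sales): -2, 2, -1, 0, 1; Σd² = 10
ρ = 1 − 6Σd² / [n(n²−1)] = 1 − 6×10 / (5×24) = 1 − 60/120 ≈ 0.500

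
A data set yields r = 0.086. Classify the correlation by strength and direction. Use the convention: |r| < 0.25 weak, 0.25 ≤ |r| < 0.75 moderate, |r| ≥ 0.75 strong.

r = 0.086 > 0 so the relationship is positive.
|r| = 0.086, which falls in the weak range.

weak positive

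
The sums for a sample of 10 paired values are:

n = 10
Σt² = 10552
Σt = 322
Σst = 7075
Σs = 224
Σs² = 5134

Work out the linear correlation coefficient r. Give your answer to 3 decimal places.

r = (nΣst − ΣsΣt) / √[(nΣs² − (Σs)²)(nΣt² − (Σt)²)]
Numerator: 10×7075 − 224×322 = -1378
Denominator: √[(51340 − 50176)(105520 − 103684)] = √[1164 × 1836] = 1461.8837
r = -1378 / 1461.8837 ≈ -0.943

-0.943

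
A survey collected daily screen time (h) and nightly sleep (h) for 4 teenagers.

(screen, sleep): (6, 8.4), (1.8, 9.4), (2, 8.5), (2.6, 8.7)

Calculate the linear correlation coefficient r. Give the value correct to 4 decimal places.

-0.5875

n = 4, Σx = 12.4, Σy = 35, Σx² = 50, Σy² = 306.86, Σxy = 106.94
nΣxy − ΣxΣy = 427.76 − 434 = -6.24
nΣx² − (Σx)² = 200 − 153.76 = 46.24; nΣy² − (Σy)² = 1227.44 − 1225 = 2.44
r = -6.24 / √(46.24 × 2.44) = -6.24 / 10.6219 ≈ -0.5875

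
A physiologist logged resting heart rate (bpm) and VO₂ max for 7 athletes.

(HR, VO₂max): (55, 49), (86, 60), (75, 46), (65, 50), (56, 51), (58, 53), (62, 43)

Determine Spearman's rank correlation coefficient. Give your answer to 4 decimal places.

0.1429

Rank HR: 1, 7, 6, 5, 2, 3, 4
Rank VO₂max: 3, 7, 2, 4, 5, 6, 1
d = rank(HR) − rank(VO₂max): -2, 0, 4, 1, -3, -3, 3; Σd² = 48
ρ = 1 − 6Σd² / [n(n²−1)] = 1 − 6×48 / (7×48) = 1 − 288/336 ≈ 0.1429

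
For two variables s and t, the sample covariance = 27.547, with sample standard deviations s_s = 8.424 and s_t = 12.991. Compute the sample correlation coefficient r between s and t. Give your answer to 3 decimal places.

r = Cov(s,t) / (s_s · s_t) = 27.547 / (8.424 × 12.991)
  = 27.547 / 109.4362 ≈ 0.252

0.252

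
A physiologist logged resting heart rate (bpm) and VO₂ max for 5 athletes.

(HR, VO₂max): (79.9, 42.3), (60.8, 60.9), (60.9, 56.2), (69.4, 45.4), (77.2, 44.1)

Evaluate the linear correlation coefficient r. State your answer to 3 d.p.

n = 5, Σx = 348.2, Σy = 248.9, Σx² = 24565.66, Σy² = 12662.51, Σxy = 17060.35
nΣxy − ΣxΣy = 85301.75 − 86666.98 = -1365.23
nΣx² − (Σx)² = 122828.3 − 121243.24 = 1585.06; nΣy² − (Σy)² = 63312.55 − 61951.21 = 1361.34
r = -1365.23 / √(1585.06 × 1361.34) = -1365.23 / 1468.9471 ≈ -0.929

-0.929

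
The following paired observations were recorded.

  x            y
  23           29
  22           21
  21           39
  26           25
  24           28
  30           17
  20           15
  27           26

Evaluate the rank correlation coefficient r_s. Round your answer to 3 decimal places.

-0.071

Rank x: 4, 3, 2, 6, 5, 8, 1, 7
Rank y: 7, 3, 8, 4, 6, 2, 1, 5
d = rank(x) − rank(y): -3, 0, -6, 2, -1, 6, 0, 2; Σd² = 90
ρ = 1 − 6Σd² / [n(n²−1)] = 1 − 6×90 / (8×63) = 1 − 540/504 ≈ -0.071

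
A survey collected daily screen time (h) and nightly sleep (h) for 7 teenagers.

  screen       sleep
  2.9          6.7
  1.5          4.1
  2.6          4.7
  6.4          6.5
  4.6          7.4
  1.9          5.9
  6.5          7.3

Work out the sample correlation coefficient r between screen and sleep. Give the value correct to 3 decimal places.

n = 7, Σx = 26.4, Σy = 42.6, Σx² = 125.4, Σy² = 268.9, Σxy = 172.1
nΣxy − ΣxΣy = 1204.7 − 1124.64 = 80.06
nΣx² − (Σx)² = 877.8 − 696.96 = 180.84; nΣy² − (Σy)² = 1882.3 − 1814.76 = 67.54
r = 80.06 / √(180.84 × 67.54) = 80.06 / 110.5167 ≈ 0.724

0.724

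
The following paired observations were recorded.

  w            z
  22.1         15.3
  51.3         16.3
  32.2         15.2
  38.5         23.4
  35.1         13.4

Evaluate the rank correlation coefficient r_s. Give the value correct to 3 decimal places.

0.500

Rank w: 1, 5, 2, 4, 3
Rank z: 3, 4, 2, 5, 1
d = rank(w) − rank(z): -2, 1, 0, -1, 2; Σd² = 10
ρ = 1 − 6Σd² / [n(n²−1)] = 1 − 6×10 / (5×24) = 1 − 60/120 ≈ 0.500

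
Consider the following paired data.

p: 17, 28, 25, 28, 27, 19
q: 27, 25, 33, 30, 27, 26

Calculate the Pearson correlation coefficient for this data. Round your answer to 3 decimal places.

n = 6, Σp = 144, Σq = 168, Σp² = 3572, Σq² = 4748, Σpq = 4047
nΣpq − ΣpΣq = 24282 − 24192 = 90
nΣp² − (Σp)² = 21432 − 20736 = 696; nΣq² − (Σq)² = 28488 − 28224 = 264
r = 90 / √(696 × 264) = 90 / 428.6537 ≈ 0.210

0.210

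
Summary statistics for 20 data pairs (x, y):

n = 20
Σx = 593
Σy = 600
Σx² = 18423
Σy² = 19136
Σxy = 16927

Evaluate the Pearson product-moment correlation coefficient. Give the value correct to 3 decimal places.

-0.883

r = (nΣxy − ΣxΣy) / √[(nΣx² − (Σx)²)(nΣy² − (Σy)²)]
Numerator: 20×16927 − 593×600 = -17260
Denominator: √[(368460 − 351649)(382720 − 360000)] = √[16811 × 22720] = 19543.4367
r = -17260 / 19543.4367 ≈ -0.883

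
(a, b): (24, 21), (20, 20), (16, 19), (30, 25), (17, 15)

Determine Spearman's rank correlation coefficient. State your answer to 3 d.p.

Rank a: 4, 3, 1, 5, 2
Rank b: 4, 3, 2, 5, 1
d = rank(a) − rank(b): 0, 0, -1, 0, 1; Σd² = 2
ρ = 1 − 6Σd² / [n(n²−1)] = 1 − 6×2 / (5×24) = 1 − 12/120 ≈ 0.900

0.900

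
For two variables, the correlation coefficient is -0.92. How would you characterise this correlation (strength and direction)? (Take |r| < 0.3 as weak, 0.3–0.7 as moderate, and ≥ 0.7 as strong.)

r = -0.92 < 0 so the relationship is negative.
|r| = 0.92, which falls in the strong range.

strong negative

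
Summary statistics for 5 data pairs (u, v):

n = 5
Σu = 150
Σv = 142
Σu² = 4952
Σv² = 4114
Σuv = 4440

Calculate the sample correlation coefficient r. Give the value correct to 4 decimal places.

r = (nΣuv − ΣuΣv) / √[(nΣu² − (Σu)²)(nΣv² − (Σv)²)]
Numerator: 5×4440 − 150×142 = 900
Denominator: √[(24760 − 22500)(20570 − 20164)] = √[2260 × 406] = 957.8935
r = 900 / 957.8935 ≈ 0.9396

0.9396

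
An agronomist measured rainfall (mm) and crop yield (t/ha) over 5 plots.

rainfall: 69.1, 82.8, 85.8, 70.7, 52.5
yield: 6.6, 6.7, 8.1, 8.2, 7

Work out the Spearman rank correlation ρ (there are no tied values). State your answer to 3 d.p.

0.300

Rank rainfall: 2, 4, 5, 3, 1
Rank yield: 1, 2, 4, 5, 3
d = rank(rainfall) − rank(yield): 1, 2, 1, -2, -2; Σd² = 14
ρ = 1 − 6Σd² / [n(n²−1)] = 1 − 6×14 / (5×24) = 1 − 84/120 ≈ 0.300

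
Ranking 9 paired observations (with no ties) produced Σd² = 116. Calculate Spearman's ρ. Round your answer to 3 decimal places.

ρ = 1 − 6Σd² / [n(n²−1)] = 1 − 6×116 / (9×80)
  = 1 − 696/720 = 1 − 0.9667 ≈ 0.033

0.033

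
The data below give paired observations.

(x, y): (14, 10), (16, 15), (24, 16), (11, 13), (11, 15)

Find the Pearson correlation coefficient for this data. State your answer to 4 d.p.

0.4535

n = 5, Σx = 76, Σy = 69, Σx² = 1270, Σy² = 975, Σxy = 1072
nΣxy − ΣxΣy = 5360 − 5244 = 116
nΣx² − (Σx)² = 6350 − 5776 = 574; nΣy² − (Σy)² = 4875 − 4761 = 114
r = 116 / √(574 × 114) = 116 / 255.8046 ≈ 0.4535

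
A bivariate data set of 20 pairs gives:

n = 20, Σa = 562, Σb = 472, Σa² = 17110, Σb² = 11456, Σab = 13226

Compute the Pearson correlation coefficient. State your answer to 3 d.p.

-0.058

r = (nΣab − ΣaΣb) / √[(nΣa² − (Σa)²)(nΣb² − (Σb)²)]
Numerator: 20×13226 − 562×472 = -744
Denominator: √[(342200 − 315844)(229120 − 222784)] = √[26356 × 6336] = 12922.5236
r = -744 / 12922.5236 ≈ -0.058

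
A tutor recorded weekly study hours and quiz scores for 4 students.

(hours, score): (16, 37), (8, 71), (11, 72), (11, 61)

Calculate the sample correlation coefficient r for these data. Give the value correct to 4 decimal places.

n = 4, Σx = 46, Σy = 241, Σx² = 562, Σy² = 15315, Σxy = 2623
nΣxy − ΣxΣy = 10492 − 11086 = -594
nΣx² − (Σx)² = 2248 − 2116 = 132; nΣy² − (Σy)² = 61260 − 58081 = 3179
r = -594 / √(132 × 3179) = -594 / 647.7870 ≈ -0.9170

-0.9170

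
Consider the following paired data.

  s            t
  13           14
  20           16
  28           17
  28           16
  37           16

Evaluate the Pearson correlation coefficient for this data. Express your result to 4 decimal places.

n = 5, Σs = 126, Σt = 79, Σs² = 3506, Σt² = 1253, Σst = 2018
nΣst − ΣsΣt = 10090 − 9954 = 136
nΣs² − (Σs)² = 17530 − 15876 = 1654; nΣt² − (Σt)² = 6265 − 6241 = 24
r = 136 / √(1654 × 24) = 136 / 199.2386 ≈ 0.6826

0.6826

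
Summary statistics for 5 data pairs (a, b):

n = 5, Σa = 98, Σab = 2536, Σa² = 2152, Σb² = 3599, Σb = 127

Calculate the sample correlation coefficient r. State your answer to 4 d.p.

0.1593

r = (nΣab − ΣaΣb) / √[(nΣa² − (Σa)²)(nΣb² − (Σb)²)]
Numerator: 5×2536 − 98×127 = 234
Denominator: √[(10760 − 9604)(17995 − 16129)] = √[1156 × 1866] = 1468.7056
r = 234 / 1468.7056 ≈ 0.1593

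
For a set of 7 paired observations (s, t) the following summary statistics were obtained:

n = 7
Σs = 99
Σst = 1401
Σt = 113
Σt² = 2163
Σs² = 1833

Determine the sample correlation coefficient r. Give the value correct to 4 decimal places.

r = (nΣst − ΣsΣt) / √[(nΣs² − (Σs)²)(nΣt² − (Σt)²)]
Numerator: 7×1401 − 99×113 = -1380
Denominator: √[(12831 − 9801)(15141 − 12769)] = √[3030 × 2372] = 2680.8879
r = -1380 / 2680.8879 ≈ -0.5148

-0.5148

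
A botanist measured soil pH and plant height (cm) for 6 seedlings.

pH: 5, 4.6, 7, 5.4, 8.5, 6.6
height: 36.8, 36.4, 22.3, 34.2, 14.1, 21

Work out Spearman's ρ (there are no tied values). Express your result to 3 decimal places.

Rank pH: 2, 1, 5, 3, 6, 4
Rank height: 6, 5, 3, 4, 1, 2
d = rank(pH) − rank(height): -4, -4, 2, -1, 5, 2; Σd² = 66
ρ = 1 − 6Σd² / [n(n²−1)] = 1 − 6×66 / (6×35) = 1 − 396/210 ≈ -0.886

-0.886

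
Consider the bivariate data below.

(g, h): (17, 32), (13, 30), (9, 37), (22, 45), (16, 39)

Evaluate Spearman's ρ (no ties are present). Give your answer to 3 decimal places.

0.500

Rank g: 4, 2, 1, 5, 3
Rank h: 2, 1, 3, 5, 4
d = rank(g) − rank(h): 2, 1, -2, 0, -1; Σd² = 10
ρ = 1 − 6Σd² / [n(n²−1)] = 1 − 6×10 / (5×24) = 1 − 60/120 ≈ 0.500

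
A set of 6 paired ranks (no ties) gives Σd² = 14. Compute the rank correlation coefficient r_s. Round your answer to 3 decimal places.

ρ = 1 − 6Σd² / [n(n²−1)] = 1 − 6×14 / (6×35)
  = 1 − 84/210 = 1 − 0.4000 ≈ 0.600

0.600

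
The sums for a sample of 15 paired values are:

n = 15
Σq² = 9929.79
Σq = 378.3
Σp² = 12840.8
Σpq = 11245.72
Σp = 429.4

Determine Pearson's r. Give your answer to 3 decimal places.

0.901

r = (nΣpq − ΣpΣq) / √[(nΣp² − (Σp)²)(nΣq² − (Σq)²)]
Numerator: 15×11245.72 − 429.4×378.3 = 6243.78
Denominator: √[(192612 − 184384.36)(148946.85 − 143110.89)] = √[8227.64 × 5835.96] = 6929.3707
r = 6243.78 / 6929.3707 ≈ 0.901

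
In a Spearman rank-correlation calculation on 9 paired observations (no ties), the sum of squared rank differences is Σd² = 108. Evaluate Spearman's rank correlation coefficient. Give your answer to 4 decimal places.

ρ = 1 − 6Σd² / [n(n²−1)] = 1 − 6×108 / (9×80)
  = 1 − 648/720 = 1 − 0.90000 ≈ 0.1000

0.1000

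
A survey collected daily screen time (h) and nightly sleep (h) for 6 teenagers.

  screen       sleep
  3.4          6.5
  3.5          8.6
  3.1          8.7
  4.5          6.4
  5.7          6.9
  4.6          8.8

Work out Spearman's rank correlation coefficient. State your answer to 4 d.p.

Rank screen: 2, 3, 1, 4, 6, 5
Rank sleep: 2, 4, 5, 1, 3, 6
d = rank(screen) − rank(sleep): 0, -1, -4, 3, 3, -1; Σd² = 36
ρ = 1 − 6Σd² / [n(n²−1)] = 1 − 6×36 / (6×35) = 1 − 216/210 ≈ -0.0286

-0.0286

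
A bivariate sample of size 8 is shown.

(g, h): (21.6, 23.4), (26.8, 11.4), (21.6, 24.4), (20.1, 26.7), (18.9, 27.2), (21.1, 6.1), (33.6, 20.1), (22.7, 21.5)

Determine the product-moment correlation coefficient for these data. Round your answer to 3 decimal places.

-0.262

n = 8, Σg = 186.4, Σh = 160.8, Σg² = 4502.04, Σh² = 3629.08, Σgh = 3680.87
nΣgh − ΣgΣh = 29446.96 − 29973.12 = -526.16
nΣg² − (Σg)² = 36016.32 − 34744.96 = 1271.36; nΣh² − (Σh)² = 29032.64 − 25856.64 = 3176
r = -526.16 / √(1271.36 × 3176) = -526.16 / 2009.4376 ≈ -0.262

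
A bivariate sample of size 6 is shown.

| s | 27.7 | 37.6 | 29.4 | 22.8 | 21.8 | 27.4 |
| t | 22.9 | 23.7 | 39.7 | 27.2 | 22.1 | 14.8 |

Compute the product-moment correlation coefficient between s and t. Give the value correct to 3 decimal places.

n = 6, Σs = 166.7, Σt = 150.4, Σs² = 4791.25, Σt² = 4109.48, Σst = 4200.09
nΣst − ΣsΣt = 25200.54 − 25071.68 = 128.86
nΣs² − (Σs)² = 28747.5 − 27788.89 = 958.61; nΣt² − (Σt)² = 24656.88 − 22620.16 = 2036.72
r = 128.86 / √(958.61 × 2036.72) = 128.86 / 1397.2903 ≈ 0.092

0.092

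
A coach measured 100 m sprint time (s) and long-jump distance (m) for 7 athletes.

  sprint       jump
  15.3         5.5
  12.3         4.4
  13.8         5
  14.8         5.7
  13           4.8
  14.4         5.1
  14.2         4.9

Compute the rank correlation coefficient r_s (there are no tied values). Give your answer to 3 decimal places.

Rank sprint: 7, 1, 3, 6, 2, 5, 4
Rank jump: 6, 1, 4, 7, 2, 5, 3
d = rank(sprint) − rank(jump): 1, 0, -1, -1, 0, 0, 1; Σd² = 4
ρ = 1 − 6Σd² / [n(n²−1)] = 1 − 6×4 / (7×48) = 1 − 24/336 ≈ 0.929

0.929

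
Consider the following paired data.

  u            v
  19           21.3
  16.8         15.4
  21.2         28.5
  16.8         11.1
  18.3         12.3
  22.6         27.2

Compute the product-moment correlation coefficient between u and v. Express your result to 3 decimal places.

n = 6, Σu = 114.7, Σv = 115.8, Σu² = 2220.57, Σv² = 2517.44, Σuv = 2293.91
nΣuv − ΣuΣv = 13763.46 − 13282.26 = 481.2
nΣu² − (Σu)² = 13323.42 − 13156.09 = 167.33; nΣv² − (Σv)² = 15104.64 − 13409.64 = 1695
r = 481.2 / √(167.33 × 1695) = 481.2 / 532.5639 ≈ 0.904

0.904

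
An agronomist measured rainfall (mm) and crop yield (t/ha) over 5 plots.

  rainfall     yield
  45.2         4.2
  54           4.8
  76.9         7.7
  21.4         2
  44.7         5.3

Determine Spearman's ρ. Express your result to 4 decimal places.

0.7000

Rank rainfall: 3, 4, 5, 1, 2
Rank yield: 2, 3, 5, 1, 4
d = rank(rainfall) − rank(yield): 1, 1, 0, 0, -2; Σd² = 6
ρ = 1 − 6Σd² / [n(n²−1)] = 1 − 6×6 / (5×24) = 1 − 36/120 ≈ 0.7000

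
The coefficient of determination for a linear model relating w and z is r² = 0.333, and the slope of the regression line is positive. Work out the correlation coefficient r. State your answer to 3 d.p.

|r| = √0.333 = 0.577
The association is positive, so r = 0.577.

0.577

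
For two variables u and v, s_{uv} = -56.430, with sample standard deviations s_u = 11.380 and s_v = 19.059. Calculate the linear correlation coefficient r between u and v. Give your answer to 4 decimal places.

-0.2602

r = Cov(u,v) / (s_u · s_v) = -56.430 / (11.380 × 19.059)
  = -56.430 / 216.8914 ≈ -0.2602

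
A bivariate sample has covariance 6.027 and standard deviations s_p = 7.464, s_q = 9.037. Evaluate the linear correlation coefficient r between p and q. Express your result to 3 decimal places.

r = Cov(p,q) / (s_p · s_q) = 6.027 / (7.464 × 9.037)
  = 6.027 / 67.4522 ≈ 0.089

0.089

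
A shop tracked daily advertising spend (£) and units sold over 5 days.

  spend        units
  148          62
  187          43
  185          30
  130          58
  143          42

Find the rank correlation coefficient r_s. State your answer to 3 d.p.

Rank spend: 3, 5, 4, 1, 2
Rank units: 5, 3, 1, 4, 2
d = rank(spend) − rank(units): -2, 2, 3, -3, 0; Σd² = 26
ρ = 1 − 6Σd² / [n(n²−1)] = 1 − 6×26 / (5×24) = 1 − 156/120 ≈ -0.300

-0.300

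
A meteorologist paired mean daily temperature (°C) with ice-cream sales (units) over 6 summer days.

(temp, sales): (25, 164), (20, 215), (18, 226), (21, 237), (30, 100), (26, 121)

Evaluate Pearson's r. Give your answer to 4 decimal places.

n = 6, Σx = 140, Σy = 1063, Σx² = 3366, Σy² = 205007, Σxy = 23591
nΣxy − ΣxΣy = 141546 − 148820 = -7274
nΣx² − (Σx)² = 20196 − 19600 = 596; nΣy² − (Σy)² = 1230042 − 1129969 = 100073
r = -7274 / √(596 × 100073) = -7274 / 7722.9210 ≈ -0.9419

-0.9419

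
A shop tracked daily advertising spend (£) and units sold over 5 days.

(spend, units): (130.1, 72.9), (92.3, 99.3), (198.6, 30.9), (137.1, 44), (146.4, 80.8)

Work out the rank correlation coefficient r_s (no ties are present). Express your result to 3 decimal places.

Rank spend: 2, 1, 5, 3, 4
Rank units: 3, 5, 1, 2, 4
d = rank(spend) − rank(units): -1, -4, 4, 1, 0; Σd² = 34
ρ = 1 − 6Σd² / [n(n²−1)] = 1 − 6×34 / (5×24) = 1 − 204/120 ≈ -0.700

-0.700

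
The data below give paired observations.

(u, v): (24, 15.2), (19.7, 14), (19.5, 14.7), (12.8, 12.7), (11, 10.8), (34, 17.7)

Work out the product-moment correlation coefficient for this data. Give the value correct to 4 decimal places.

0.9700

n = 6, Σu = 121, Σv = 85.1, Σu² = 2785.18, Σv² = 1234.35, Σuv = 1810.41
nΣuv − ΣuΣv = 10862.46 − 10297.1 = 565.36
nΣu² − (Σu)² = 16711.08 − 14641 = 2070.08; nΣv² − (Σv)² = 7406.1 − 7242.01 = 164.09
r = 565.36 / √(2070.08 × 164.09) = 565.36 / 582.8202 ≈ 0.9700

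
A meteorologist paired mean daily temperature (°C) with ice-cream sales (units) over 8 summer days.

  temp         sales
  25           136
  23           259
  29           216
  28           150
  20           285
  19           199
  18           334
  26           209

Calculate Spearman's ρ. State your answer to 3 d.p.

-0.476

Rank temp: 5, 4, 8, 7, 3, 2, 1, 6
Rank sales: 1, 6, 5, 2, 7, 3, 8, 4
d = rank(temp) − rank(sales): 4, -2, 3, 5, -4, -1, -7, 2; Σd² = 124
ρ = 1 − 6Σd² / [n(n²−1)] = 1 − 6×124 / (8×63) = 1 − 744/504 ≈ -0.476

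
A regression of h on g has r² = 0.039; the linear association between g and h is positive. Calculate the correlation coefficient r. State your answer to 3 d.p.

0.197

|r| = √0.039 = 0.197
The association is positive, so r = 0.197.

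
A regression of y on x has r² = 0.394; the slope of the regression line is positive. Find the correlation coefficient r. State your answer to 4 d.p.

0.6277

|r| = √0.394 = 0.6277
The association is positive, so r = 0.6277.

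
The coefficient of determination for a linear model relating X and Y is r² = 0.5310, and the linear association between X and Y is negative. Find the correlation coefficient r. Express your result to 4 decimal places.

|r| = √0.5310 = 0.7287
The association is negative, so r = −0.7287.

-0.7287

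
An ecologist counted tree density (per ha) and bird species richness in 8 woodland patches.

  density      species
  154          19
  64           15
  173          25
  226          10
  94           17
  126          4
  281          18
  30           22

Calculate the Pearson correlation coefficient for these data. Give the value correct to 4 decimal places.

n = 8, Σx = 1148, Σy = 130, Σx² = 213390, Σy² = 2424, Σxy = 18291
nΣxy − ΣxΣy = 146328 − 149240 = -2912
nΣx² − (Σx)² = 1707120 − 1317904 = 389216; nΣy² − (Σy)² = 19392 − 16900 = 2492
r = -2912 / √(389216 × 2492) = -2912 / 31143.6394 ≈ -0.0935

-0.0935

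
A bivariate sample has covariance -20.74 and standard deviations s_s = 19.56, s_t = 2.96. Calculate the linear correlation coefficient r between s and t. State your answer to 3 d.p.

r = Cov(s,t) / (s_s · s_t) = -20.74 / (19.56 × 2.96)
  = -20.74 / 57.8976 ≈ -0.358

-0.358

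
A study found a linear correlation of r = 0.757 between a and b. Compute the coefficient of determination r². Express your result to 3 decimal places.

r² = (0.757)² = 0.573

0.573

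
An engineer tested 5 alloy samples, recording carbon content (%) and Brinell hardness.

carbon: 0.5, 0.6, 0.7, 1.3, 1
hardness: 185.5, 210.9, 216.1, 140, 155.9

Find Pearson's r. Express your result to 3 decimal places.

n = 5, Σx = 4.1, Σy = 908.4, Σx² = 3.79, Σy² = 169493.08, Σxy = 708.46
nΣxy − ΣxΣy = 3542.3 − 3724.44 = -182.14
nΣx² − (Σx)² = 18.95 − 16.81 = 2.14; nΣy² − (Σy)² = 847465.4 − 825190.56 = 22274.84
r = -182.14 / √(2.14 × 22274.84) = -182.14 / 218.3304 ≈ -0.834

-0.834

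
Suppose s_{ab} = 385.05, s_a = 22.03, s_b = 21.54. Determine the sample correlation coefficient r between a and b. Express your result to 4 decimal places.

0.8114

r = Cov(a,b) / (s_a · s_b) = 385.05 / (22.03 × 21.54)
  = 385.05 / 474.5262 ≈ 0.8114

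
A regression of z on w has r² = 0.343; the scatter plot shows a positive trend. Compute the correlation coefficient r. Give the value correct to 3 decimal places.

0.586

|r| = √0.343 = 0.586
The association is positive, so r = 0.586.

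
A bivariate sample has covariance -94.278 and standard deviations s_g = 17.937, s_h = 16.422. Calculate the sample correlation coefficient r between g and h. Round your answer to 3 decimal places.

-0.320

r = Cov(g,h) / (s_g · s_h) = -94.278 / (17.937 × 16.422)
  = -94.278 / 294.5614 ≈ -0.320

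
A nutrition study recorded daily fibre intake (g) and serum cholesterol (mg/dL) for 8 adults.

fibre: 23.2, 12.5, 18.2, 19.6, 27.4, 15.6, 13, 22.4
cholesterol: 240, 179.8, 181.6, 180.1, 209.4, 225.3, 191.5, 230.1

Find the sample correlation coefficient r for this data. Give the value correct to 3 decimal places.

n = 8, Σx = 151.9, Σy = 1637.8, Σx² = 3074.77, Σy² = 339569.32, Σxy = 31546.56
nΣxy − ΣxΣy = 252372.48 − 248781.82 = 3590.66
nΣx² − (Σx)² = 24598.16 − 23073.61 = 1524.55; nΣy² − (Σy)² = 2716554.56 − 2682388.84 = 34165.72
r = 3590.66 / √(1524.55 × 34165.72) = 3590.66 / 7217.1565 ≈ 0.498

0.498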